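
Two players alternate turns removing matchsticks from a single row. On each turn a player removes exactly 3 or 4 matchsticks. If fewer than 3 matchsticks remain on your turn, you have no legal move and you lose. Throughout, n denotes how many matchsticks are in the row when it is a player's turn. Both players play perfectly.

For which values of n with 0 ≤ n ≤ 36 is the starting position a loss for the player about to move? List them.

0, 1, 2, 7, 8, 9, 14, 15, 16, 21, 22, 23, 28, 29, 30, 35, 36

Compute win/loss labels from the base case upward. A position with no move is L. Any other position is W if it can reach an L in one move, else L.
n=0: no move → L
n=1: no move → L
n=2: no move → L
n=3: reaches L-position 0 → W
n=4: reaches L-position 1 → W
n=5: reaches L-position 2 → W
n=6: reaches L-position 2 → W
n=7: only reaches 4(W), 3(W), all W → L
n=8: only reaches 5(W), 4(W), all W → L
n=9: only reaches 6(W), 5(W), all W → L
n=10: reaches L-position 7 → W
n=11: reaches L-position 8 → W
n=12: reaches L-position 9 → W
n=13: reaches L-position 9 → W
n=14: only reaches 11(W), 10(W), all W → L
n=15: only reaches 12(W), 11(W), all W → L
n=16: only reaches 13(W), 12(W), all W → L
n=17: reaches L-position 14 → W
n=18: reaches L-position 15 → W
n=19: reaches L-position 16 → W
n=20: reaches L-position 16 → W
n=21: only reaches 18(W), 17(W), all W → L
n=22: only reaches 19(W), 18(W), all W → L
n=23: only reaches 20(W), 19(W), all W → L
n=24: reaches L-position 21 → W
n=25: reaches L-position 22 → W
n=26: reaches L-position 23 → W
n=27: reaches L-position 23 → W
n=28: only reaches 25(W), 24(W), all W → L
n=29: only reaches 26(W), 25(W), all W → L
n=30: only reaches 27(W), 26(W), all W → L
n=31: reaches L-position 28 → W
n=32: reaches L-position 29 → W
n=33: reaches L-position 30 → W
n=34: reaches L-position 30 → W
n=35: only reaches 32(W), 31(W), all W → L
n=36: only reaches 33(W), 32(W), all W → L
The losing starting values of n are exactly the entries labelled L in this table (17 of them).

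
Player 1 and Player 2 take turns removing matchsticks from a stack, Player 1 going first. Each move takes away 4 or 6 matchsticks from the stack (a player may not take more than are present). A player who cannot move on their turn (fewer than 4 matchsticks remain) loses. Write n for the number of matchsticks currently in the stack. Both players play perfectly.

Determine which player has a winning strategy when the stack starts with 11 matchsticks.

Positions with no move are L. A position that does have a move is losing for the player to move precisely when every available move leads to a winning position for the opponent. Fill in the labels:
n=0: no move → L
n=1: no move → L
n=2: no move → L
n=3: no move → L
n=4: reaches L-position 0 → W
n=5: reaches L-position 1 → W
n=6: reaches L-position 2 → W
n=7: reaches L-position 3 → W
n=8: reaches L-position 2 → W
n=9: reaches L-position 3 → W
n=10: only reaches 6(W), 4(W), all W → L
n=11: only reaches 7(W), 5(W), all W → L
Every move from 11 reaches a W position, so the mover loses.

Player 2 wins.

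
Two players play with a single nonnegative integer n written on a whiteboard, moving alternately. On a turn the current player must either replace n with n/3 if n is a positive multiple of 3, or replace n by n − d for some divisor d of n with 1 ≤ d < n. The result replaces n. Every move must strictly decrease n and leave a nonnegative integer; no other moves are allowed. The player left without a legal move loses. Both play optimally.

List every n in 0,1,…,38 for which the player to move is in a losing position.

0, 1, 4, 7, 9, 11, 13, 15, 17, 19, 23, 25, 28, 31, 36

Build the W/L table. Terminal = L. A non-terminal position is W if it has a move to some L; otherwise it is L.
n=0: no move → L
n=1: no move → L
n=2: W (go to 1, an L position)
n=3: W (go to 1, an L position)
n=4: L (options 2(W), 3(W) are all W)
n=5: W (go to 4, an L position)
n=6: W (go to 4, an L position)
n=7: L (sole option 6(W) is W)
n=8: W (go to 4, an L position)
n=9: L (options 3(W), 6(W), 8(W) are all W)
n=10: W (go to 9, an L position)
n=11: L (sole option 10(W) is W)
n=12: W (go to 4, an L position)
n=13: L (sole option 12(W) is W)
n=14: W (go to 7, an L position)
n=15: L (options 5(W), 10(W), 12(W), 14(W) are all W)
n=16: W (go to 15, an L position)
n=17: L (sole option 16(W) is W)
n=18: W (go to 9, an L position)
n=19: L (sole option 18(W) is W)
n=20: W (go to 15, an L position)
n=21: W (go to 7, an L position)
n=22: W (go to 11, an L position)
n=23: L (sole option 22(W) is W)
n=24: W (go to 23, an L position)
n=25: L (options 20(W), 24(W) are all W)
n=26: W (go to 13, an L position)
n=27: W (go to 9, an L position)
n=28: L (options 14(W), 21(W), 24(W), 26(W), 27(W) are all W)
n=29: W (go to 28, an L position)
n=30: W (go to 15, an L position)
n=31: L (sole option 30(W) is W)
n=32: W (go to 28, an L position)
n=33: W (go to 11, an L position)
n=34: W (go to 17, an L position)
n=35: W (go to 28, an L position)
n=36: L (options 12(W), 18(W), 24(W), 27(W), 30(W), 32(W), 33(W), 34(W), 35(W) are all W)
n=37: W (go to 36, an L position)
n=38: W (go to 19, an L position)
Reading off the rows marked L gives the requested list; there are 15 such values of n.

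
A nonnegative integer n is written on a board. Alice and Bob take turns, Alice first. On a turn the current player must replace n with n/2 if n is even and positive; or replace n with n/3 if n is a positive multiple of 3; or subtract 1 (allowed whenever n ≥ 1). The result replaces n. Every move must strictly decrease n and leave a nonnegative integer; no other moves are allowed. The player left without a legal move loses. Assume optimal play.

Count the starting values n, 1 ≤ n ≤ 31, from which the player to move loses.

Label each position W (a win for the player to move) or L (a loss). A position with no legal move is L; any other position is W exactly when some move reaches an L, and L when every move reaches a W.
n=0: no move → L
n=1: reaches L-position 0 → W
n=2: only reaches 1(W), which is W → L
n=3: reaches L-position 2 → W
n=4: reaches L-position 2 → W
n=5: only reaches 4(W), which is W → L
n=6: reaches L-position 2 → W
n=7: only reaches 6(W), which is W → L
n=8: reaches L-position 7 → W
n=9: only reaches 3(W), 8(W), all W → L
n=10: reaches L-position 5 → W
n=11: only reaches 10(W), which is W → L
n=12: reaches L-position 11 → W
n=13: only reaches 12(W), which is W → L
n=14: reaches L-position 7 → W
n=15: reaches L-position 5 → W
n=16: only reaches 8(W), 15(W), all W → L
n=17: reaches L-position 16 → W
n=18: reaches L-position 9 → W
n=19: only reaches 18(W), which is W → L
n=20: reaches L-position 19 → W
n=21: reaches L-position 7 → W
n=22: reaches L-position 11 → W
n=23: only reaches 22(W), which is W → L
n=24: reaches L-position 23 → W
n=25: only reaches 24(W), which is W → L
n=26: reaches L-position 13 → W
n=27: reaches L-position 9 → W
n=28: only reaches 14(W), 27(W), all W → L
n=29: reaches L-position 28 → W
n=30: only reaches 10(W), 15(W), 29(W), all W → L
n=31: reaches L-position 30 → W
L entries with 1 ≤ n ≤ 31 (n=0 is outside the asked range and is not counted): n = 2, 5, 7, 9, 11, 13, 16, 19, 23, 25, 28, 30; that makes 12.

12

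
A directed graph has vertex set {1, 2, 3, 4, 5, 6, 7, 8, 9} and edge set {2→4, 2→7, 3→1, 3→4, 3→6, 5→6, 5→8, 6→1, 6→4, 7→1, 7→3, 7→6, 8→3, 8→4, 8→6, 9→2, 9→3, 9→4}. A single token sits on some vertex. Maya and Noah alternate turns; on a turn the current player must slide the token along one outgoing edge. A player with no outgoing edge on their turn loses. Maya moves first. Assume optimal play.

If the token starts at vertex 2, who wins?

Maya wins.

Compute win/loss labels from the base case upward. A position with no move is L. Any other position is W if it can reach an L in one move, else L.
Every edge goes from a vertex to one that appears earlier in the order 1, 4, 6, 3, 7, 2, 8, 5, 9, so processing vertices in that order labels each vertex after all of its successors.
1: no outgoing edge → L
4: no outgoing edge → L
6: reaches L-position 4 → W
3: reaches L-position 4 → W
7: reaches L-position 1 → W
2: reaches L-position 4 → W
8: reaches L-position 4 → W
5: only reaches 8(W), 6(W), all W → L
9: reaches L-position 4 → W
The starting position 2 is W: Maya should move to 4, handing over an L position.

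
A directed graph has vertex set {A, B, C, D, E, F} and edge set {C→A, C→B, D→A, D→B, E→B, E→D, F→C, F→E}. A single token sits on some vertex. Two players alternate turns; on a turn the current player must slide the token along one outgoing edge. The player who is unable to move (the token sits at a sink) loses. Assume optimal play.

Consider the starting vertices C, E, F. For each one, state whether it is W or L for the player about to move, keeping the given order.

C: W, E: W, F: L

Work bottom-up. With no move the player to move loses. Otherwise the position is W if at least one move leads to an L position for the opponent, and L if every move leads to a W.
Every edge goes from a vertex to one that appears earlier in the order A, B, D, C, E, F, so processing vertices in that order labels each vertex after all of its successors.
A: no outgoing edge → L
B: no outgoing edge → L
D: reaches L-position B → W
C: reaches L-position B → W
E: reaches L-position B → W
F: only reaches E(W), C(W), all W → L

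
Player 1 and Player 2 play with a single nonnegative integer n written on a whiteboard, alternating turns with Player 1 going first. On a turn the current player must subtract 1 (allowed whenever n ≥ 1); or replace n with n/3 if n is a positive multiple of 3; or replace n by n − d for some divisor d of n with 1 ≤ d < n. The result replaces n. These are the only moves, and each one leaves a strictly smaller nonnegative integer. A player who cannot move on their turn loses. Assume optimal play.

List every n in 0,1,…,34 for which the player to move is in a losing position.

Label each position W (a win for the player to move) or L (a loss). A position with no legal move is L; any other position is W exactly when some move reaches an L, and L when every move reaches a W.
n=0: no move → L
n=1: →0(L), so W
n=2: →1(W) only, which is W, so L
n=3: →2(L), so W
n=4: →2(L), so W
n=5: →4(W) only, which is W, so L
n=6: →2(L), so W
n=7: →6(W) only, which is W, so L
n=8: →7(L), so W
n=9: →3(W), 6(W), 8(W) — all W, so L
n=10: →5(L), so W
n=11: →10(W) only, which is W, so L
n=12: →9(L), so W
n=13: →12(W) only, which is W, so L
n=14: →7(L), so W
n=15: →5(L), so W
n=16: →8(W), 12(W), 14(W), 15(W) — all W, so L
n=17: →16(L), so W
n=18: →9(L), so W
n=19: →18(W) only, which is W, so L
n=20: →16(L), so W
n=21: →7(L), so W
n=22: →11(L), so W
n=23: →22(W) only, which is W, so L
n=24: →16(L), so W
n=25: →20(W), 24(W) — all W, so L
n=26: →13(L), so W
n=27: →9(L), so W
n=28: →14(W), 21(W), 24(W), 26(W), 27(W) — all W, so L
n=29: →28(L), so W
n=30: →25(L), so W
n=31: →30(W) only, which is W, so L
n=32: →16(L), so W
n=33: →11(L), so W
n=34: →17(W), 32(W), 33(W) — all W, so L
The losing starting values of n are exactly the entries labelled L in this table (14 of them).

0, 2, 5, 7, 9, 11, 13, 16, 19, 23, 25, 28, 31, 34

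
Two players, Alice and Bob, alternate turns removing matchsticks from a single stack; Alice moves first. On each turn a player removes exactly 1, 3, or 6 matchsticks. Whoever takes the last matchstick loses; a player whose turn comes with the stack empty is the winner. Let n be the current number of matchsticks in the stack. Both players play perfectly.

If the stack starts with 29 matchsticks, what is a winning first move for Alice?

Remove 1, leaving 28.

Work bottom-up. With no move the player to move wins. Otherwise the position is W if at least one move leads to an L position for the opponent, and L if every move leads to a W.
n=0: no move; the opponent has just taken the last matchstick and therefore loses → W
n=1: the only move is to 0(W), a W ⇒ L
n=2: can move to 1, which is L ⇒ W
n=3: moves to 2(W), 0(W); every one is W ⇒ L
n=4: can move to 3, which is L ⇒ W
n=5: moves to 4(W), 2(W); every one is W ⇒ L
n=6: can move to 5, which is L ⇒ W
n=7: can move to 1, which is L ⇒ W
n=8: can move to 5, which is L ⇒ W
n=9: can move to 3, which is L ⇒ W
n=10: moves to 9(W), 7(W), 4(W); every one is W ⇒ L
n=11: can move to 10, which is L ⇒ W
n=12: moves to 11(W), 9(W), 6(W); every one is W ⇒ L
n=13: can move to 12, which is L ⇒ W
n=14: moves to 13(W), 11(W), 8(W); every one is W ⇒ L
n=15: can move to 14, which is L ⇒ W
n=16: can move to 10, which is L ⇒ W
n=17: can move to 14, which is L ⇒ W
n=18: can move to 12, which is L ⇒ W
n=19: moves to 18(W), 16(W), 13(W); every one is W ⇒ L
n=20: can move to 19, which is L ⇒ W
n=21: moves to 20(W), 18(W), 15(W); every one is W ⇒ L
n=22: can move to 21, which is L ⇒ W
n=23: moves to 22(W), 20(W), 17(W); every one is W ⇒ L
n=24: can move to 23, which is L ⇒ W
n=25: can move to 19, which is L ⇒ W
n=26: can move to 23, which is L ⇒ W
n=27: can move to 21, which is L ⇒ W
n=28: moves to 27(W), 25(W), 22(W); every one is W ⇒ L
n=29: can move to 28, which is L ⇒ W
From 29, the L positions reachable in one move are: 28, 23. Any move reaching one of these is winning.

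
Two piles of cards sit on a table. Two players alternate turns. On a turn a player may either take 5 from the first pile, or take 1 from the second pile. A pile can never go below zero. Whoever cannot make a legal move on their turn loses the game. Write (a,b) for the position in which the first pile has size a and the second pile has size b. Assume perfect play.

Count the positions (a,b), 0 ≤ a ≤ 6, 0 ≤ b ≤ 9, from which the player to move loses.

35

Build the W/L table. Terminal = L. A non-terminal position is W if it has a move to some L; otherwise it is L.
Every move lowers a or b (never raises either), so fill the grid row by row in increasing a, and left to right within a row: each cell's successors are then already labelled.
      b=0  b=1  b=2  b=3  b=4  b=5  b=6  b=7  b=8  b=9
a=0:    L    W    L    W    L    W    L    W    L    W
a=1:    L    W    L    W    L    W    L    W    L    W
a=2:    L    W    L    W    L    W    L    W    L    W
a=3:    L    W    L    W    L    W    L    W    L    W
a=4:    L    W    L    W    L    W    L    W    L    W
a=5:    W    L    W    L    W    L    W    L    W    L
a=6:    W    L    W    L    W    L    W    L    W    L
Cells with no legal move (terminal, hence L): (0,0), (1,0), (2,0), (3,0), (4,0).
The remaining L cells, each justified by listing all of its moves:
(0,2): L (sole option (0,1)(W) is W)
(0,4): L (sole option (0,3)(W) is W)
(0,6): L (sole option (0,5)(W) is W)
(0,8): L (sole option (0,7)(W) is W)
(1,2): L (sole option (1,1)(W) is W)
(1,4): L (sole option (1,3)(W) is W)
(1,6): L (sole option (1,5)(W) is W)
(1,8): L (sole option (1,7)(W) is W)
(2,2): L (sole option (2,1)(W) is W)
(2,4): L (sole option (2,3)(W) is W)
(2,6): L (sole option (2,5)(W) is W)
(2,8): L (sole option (2,7)(W) is W)
(3,2): L (sole option (3,1)(W) is W)
(3,4): L (sole option (3,3)(W) is W)
(3,6): L (sole option (3,5)(W) is W)
(3,8): L (sole option (3,7)(W) is W)
(4,2): L (sole option (4,1)(W) is W)
(4,4): L (sole option (4,3)(W) is W)
(4,6): L (sole option (4,5)(W) is W)
(4,8): L (sole option (4,7)(W) is W)
(5,1): L (options (0,1)(W), (5,0)(W) are all W)
(5,3): L (options (0,3)(W), (5,2)(W) are all W)
(5,5): L (options (0,5)(W), (5,4)(W) are all W)
(5,7): L (options (0,7)(W), (5,6)(W) are all W)
(5,9): L (options (0,9)(W), (5,8)(W) are all W)
(6,1): L (options (1,1)(W), (6,0)(W) are all W)
(6,3): L (options (1,3)(W), (6,2)(W) are all W)
(6,5): L (options (1,5)(W), (6,4)(W) are all W)
(6,7): L (options (1,7)(W), (6,6)(W) are all W)
(6,9): L (options (1,9)(W), (6,8)(W) are all W)
Every other cell has at least one move into one of the L cells above, so it is W.
L cells per row: a=0: 5, a=1: 5, a=2: 5, a=3: 5, a=4: 5, a=5: 5, a=6: 5; total 35.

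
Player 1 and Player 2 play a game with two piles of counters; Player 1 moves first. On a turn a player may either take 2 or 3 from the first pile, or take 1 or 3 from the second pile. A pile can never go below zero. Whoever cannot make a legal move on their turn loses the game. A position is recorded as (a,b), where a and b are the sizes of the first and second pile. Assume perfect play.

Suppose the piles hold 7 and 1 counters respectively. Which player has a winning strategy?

Compute win/loss labels from the base case upward. A position with no move is L. Any other position is W if it can reach an L in one move, else L.
No move ever increases a pile, so every position that can arise here has a ≤ 7 and b ≤ 1; it is enough to label the cells with 0 ≤ a ≤ 7 and 0 ≤ b ≤ 1.
Every move lowers a or b (never raises either), so fill the grid row by row in increasing a, and left to right within a row: each cell's successors are then already labelled.
      b=0  b=1
a=0:    L    W
a=1:    L    W
a=2:    W    L
a=3:    W    L
a=4:    W    W
a=5:    L    W
a=6:    L    W
a=7:    W    L
Cells with no legal move (terminal, hence L): (0,0), (1,0).
The remaining L cells, each justified by listing all of its moves:
(2,1): only reaches (0,1)(W), (2,0)(W), all W → L
(3,1): only reaches (1,1)(W), (0,1)(W), (3,0)(W), all W → L
(5,0): only reaches (3,0)(W), (2,0)(W), all W → L
(6,0): only reaches (4,0)(W), (3,0)(W), all W → L
(7,1): only reaches (5,1)(W), (4,1)(W), (7,0)(W), all W → L
Every other cell has at least one move into one of the L cells above, so it is W.
Every move from (7,1) reaches a W position, so the mover loses.

Player 2 wins.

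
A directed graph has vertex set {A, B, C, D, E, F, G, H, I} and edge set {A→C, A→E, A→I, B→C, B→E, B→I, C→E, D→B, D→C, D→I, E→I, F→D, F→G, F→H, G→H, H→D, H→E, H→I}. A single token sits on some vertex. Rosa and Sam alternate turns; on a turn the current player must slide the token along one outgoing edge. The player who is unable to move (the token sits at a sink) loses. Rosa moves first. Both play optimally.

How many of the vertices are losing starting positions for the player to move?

3

Build the W/L table. Terminal = L. A non-terminal position is W if it has a move to some L; otherwise it is L.
Every edge goes from a vertex to one that appears earlier in the order I, E, C, B, D, A, H, G, F, so processing vertices in that order labels each vertex after all of its successors.
I: no outgoing edge → L
E: →I(L), so W
C: →E(W) only, which is W, so L
B: →C(L), so W
D: →C(L), so W
A: →C(L), so W
H: →I(L), so W
G: →H(W) only, which is W, so L
F: →G(L), so W
The L vertices are C, G, I; that is 3 in all.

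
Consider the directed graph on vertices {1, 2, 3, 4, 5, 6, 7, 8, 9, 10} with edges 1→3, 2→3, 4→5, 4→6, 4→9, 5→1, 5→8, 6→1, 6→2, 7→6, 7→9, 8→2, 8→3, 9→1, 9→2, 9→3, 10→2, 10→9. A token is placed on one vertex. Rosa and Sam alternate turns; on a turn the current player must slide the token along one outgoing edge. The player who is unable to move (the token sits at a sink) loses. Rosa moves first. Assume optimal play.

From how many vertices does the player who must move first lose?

4

Use the standard recursion: the mover loses at a terminal position; elsewhere, the mover wins exactly when some move hands the opponent an L position.
Every edge goes from a vertex to one that appears earlier in the order 3, 2, 1, 6, 8, 5, 9, 10, 7, 4, so processing vertices in that order labels each vertex after all of its successors.
3: no outgoing edge → L
2: W (go to 3, an L position)
1: W (go to 3, an L position)
6: L (options 1(W), 2(W) are all W)
8: W (go to 3, an L position)
5: L (options 8(W), 1(W) are all W)
9: W (go to 3, an L position)
10: L (options 9(W), 2(W) are all W)
7: W (go to 6, an L position)
4: W (go to 5, an L position)
The L vertices are 3, 5, 6, 10; that is 4 in all.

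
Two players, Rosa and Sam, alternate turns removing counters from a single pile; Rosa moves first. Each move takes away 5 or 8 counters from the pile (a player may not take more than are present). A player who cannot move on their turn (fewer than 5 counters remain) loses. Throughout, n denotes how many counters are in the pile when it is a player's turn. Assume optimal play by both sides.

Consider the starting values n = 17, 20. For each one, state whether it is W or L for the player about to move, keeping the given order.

Label each position W (a win for the player to move) or L (a loss). A position with no legal move is L; any other position is W exactly when some move reaches an L, and L when every move reaches a W.
n=0: no move → L
n=1: no move → L
n=2: no move → L
n=3: no move → L
n=4: no move → L
n=5: W (go to 0, an L position)
n=6: W (go to 1, an L position)
n=7: W (go to 2, an L position)
n=8: W (go to 3, an L position)
n=9: W (go to 4, an L position)
n=10: W (go to 2, an L position)
n=11: W (go to 3, an L position)
n=12: W (go to 4, an L position)
n=13: L (options 8(W), 5(W) are all W)
n=14: L (options 9(W), 6(W) are all W)
n=15: L (options 10(W), 7(W) are all W)
n=16: L (options 11(W), 8(W) are all W)
n=17: L (options 12(W), 9(W) are all W)
n=18: W (go to 13, an L position)
n=19: W (go to 14, an L position)
n=20: W (go to 15, an L position)

17: L, 20: W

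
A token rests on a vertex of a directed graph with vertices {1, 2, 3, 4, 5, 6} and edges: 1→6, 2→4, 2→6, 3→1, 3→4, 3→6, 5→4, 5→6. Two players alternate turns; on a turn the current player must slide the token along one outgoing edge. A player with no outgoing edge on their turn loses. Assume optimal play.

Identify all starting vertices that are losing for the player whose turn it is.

4, 6

Positions with no move are L. A position that does have a move is losing for the player to move precisely when every available move leads to a winning position for the opponent. Fill in the labels:
Every edge goes from a vertex to one that appears earlier in the order 4, 6, 5, 1, 2, 3, so processing vertices in that order labels each vertex after all of its successors.
4: no outgoing edge → L
6: no outgoing edge → L
5: can move to 6, which is L ⇒ W
1: can move to 6, which is L ⇒ W
2: can move to 6, which is L ⇒ W
3: can move to 6, which is L ⇒ W
The losing starting vertices are exactly the entries labelled L in this table (2 of them).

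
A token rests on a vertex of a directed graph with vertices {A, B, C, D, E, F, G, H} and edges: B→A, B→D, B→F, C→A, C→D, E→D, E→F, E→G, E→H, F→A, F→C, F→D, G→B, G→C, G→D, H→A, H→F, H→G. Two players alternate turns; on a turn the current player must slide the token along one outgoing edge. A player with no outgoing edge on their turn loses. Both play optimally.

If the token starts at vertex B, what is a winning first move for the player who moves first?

Move to D.

Compute win/loss labels from the base case upward. A position with no move is L. Any other position is W if it can reach an L in one move, else L.
Every edge goes from a vertex to one that appears earlier in the order A, D, C, F, B, G, H, E, so processing vertices in that order labels each vertex after all of its successors.
A: no outgoing edge → L
D: no outgoing edge → L
C: W (go to D, an L position)
F: W (go to D, an L position)
B: W (go to D, an L position)
G: W (go to D, an L position)
H: W (go to A, an L position)
E: W (go to D, an L position)
From B, the L positions reachable in one move are: D, A. Any move reaching one of these is winning.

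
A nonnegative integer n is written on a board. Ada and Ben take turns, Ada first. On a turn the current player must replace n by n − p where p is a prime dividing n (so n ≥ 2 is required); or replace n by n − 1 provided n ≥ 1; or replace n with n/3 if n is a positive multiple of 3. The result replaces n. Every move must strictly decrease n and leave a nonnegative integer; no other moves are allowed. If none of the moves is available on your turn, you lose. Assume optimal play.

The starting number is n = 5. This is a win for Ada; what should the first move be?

Move to 0.

Label each position W (a win for the player to move) or L (a loss). A position with no legal move is L; any other position is W exactly when some move reaches an L, and L when every move reaches a W.
n=0: no move → L
n=1: →0(L), so W
n=2: →0(L), so W
n=3: →0(L), so W
n=4: →2(W), 3(W) — all W, so L
n=5: →0(L), so W
From 5, the L positions reachable in one move are: 0, 4. Any move reaching one of these is winning.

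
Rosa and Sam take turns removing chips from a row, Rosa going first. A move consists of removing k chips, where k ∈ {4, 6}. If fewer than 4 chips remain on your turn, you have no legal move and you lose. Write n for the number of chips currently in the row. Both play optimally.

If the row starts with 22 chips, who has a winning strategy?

Sam wins.

Work bottom-up. With no move the player to move loses. Otherwise the position is W if at least one move leads to an L position for the opponent, and L if every move leads to a W.
n=0: no move → L
n=1: no move → L
n=2: no move → L
n=3: no move → L
n=4: →0(L), so W
n=5: →1(L), so W
n=6: →2(L), so W
n=7: →3(L), so W
n=8: →2(L), so W
n=9: →3(L), so W
n=10: →6(W), 4(W) — all W, so L
n=11: →7(W), 5(W) — all W, so L
n=12: →8(W), 6(W) — all W, so L
n=13: →9(W), 7(W) — all W, so L
n=14: →10(L), so W
n=15: →11(L), so W
n=16: →12(L), so W
n=17: →13(L), so W
n=18: →12(L), so W
n=19: →13(L), so W
n=20: →16(W), 14(W) — all W, so L
n=21: →17(W), 15(W) — all W, so L
n=22: →18(W), 16(W) — all W, so L
Every move from 22 reaches a W position, so the mover loses.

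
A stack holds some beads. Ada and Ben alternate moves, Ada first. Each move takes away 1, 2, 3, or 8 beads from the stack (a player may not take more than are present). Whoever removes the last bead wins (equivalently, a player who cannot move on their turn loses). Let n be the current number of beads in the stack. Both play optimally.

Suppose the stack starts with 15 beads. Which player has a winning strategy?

Ada wins.

Positions with no move are L. A position that does have a move is losing for the player to move precisely when every available move leads to a winning position for the opponent. Fill in the labels:
n=0: no move → L
n=1: W (go to 0, an L position)
n=2: W (go to 0, an L position)
n=3: W (go to 0, an L position)
n=4: L (options 3(W), 2(W), 1(W) are all W)
n=5: W (go to 4, an L position)
n=6: W (go to 4, an L position)
n=7: W (go to 4, an L position)
n=8: W (go to 0, an L position)
n=9: L (options 8(W), 7(W), 6(W), 1(W) are all W)
n=10: W (go to 9, an L position)
n=11: W (go to 9, an L position)
n=12: W (go to 9, an L position)
n=13: L (options 12(W), 11(W), 10(W), 5(W) are all W)
n=14: W (go to 13, an L position)
n=15: W (go to 13, an L position)
From 15 Ada can remove 2, leaving 13, reaching an L position.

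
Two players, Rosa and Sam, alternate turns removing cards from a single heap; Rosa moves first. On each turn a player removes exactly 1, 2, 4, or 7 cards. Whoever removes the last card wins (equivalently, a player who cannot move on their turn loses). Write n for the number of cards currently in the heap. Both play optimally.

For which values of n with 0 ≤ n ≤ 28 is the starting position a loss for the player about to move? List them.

0, 3, 6, 9, 12, 15, 18, 21, 24, 27

Build the W/L table. Terminal = L. A non-terminal position is W if it has a move to some L; otherwise it is L.
n=0: no move → L
n=1: reaches L-position 0 → W
n=2: reaches L-position 0 → W
n=3: only reaches 2(W), 1(W), all W → L
n=4: reaches L-position 3 → W
n=5: reaches L-position 3 → W
n=6: only reaches 5(W), 4(W), 2(W), all W → L
n=7: reaches L-position 6 → W
n=8: reaches L-position 6 → W
n=9: only reaches 8(W), 7(W), 5(W), 2(W), all W → L
n=10: reaches L-position 9 → W
n=11: reaches L-position 9 → W
n=12: only reaches 11(W), 10(W), 8(W), 5(W), all W → L
n=13: reaches L-position 12 → W
n=14: reaches L-position 12 → W
n=15: only reaches 14(W), 13(W), 11(W), 8(W), all W → L
n=16: reaches L-position 15 → W
n=17: reaches L-position 15 → W
n=18: only reaches 17(W), 16(W), 14(W), 11(W), all W → L
n=19: reaches L-position 18 → W
n=20: reaches L-position 18 → W
n=21: only reaches 20(W), 19(W), 17(W), 14(W), all W → L
n=22: reaches L-position 21 → W
n=23: reaches L-position 21 → W
n=24: only reaches 23(W), 22(W), 20(W), 17(W), all W → L
n=25: reaches L-position 24 → W
n=26: reaches L-position 24 → W
n=27: only reaches 26(W), 25(W), 23(W), 20(W), all W → L
n=28: reaches L-position 27 → W
The losing starting values of n are exactly the entries labelled L in this table (10 of them).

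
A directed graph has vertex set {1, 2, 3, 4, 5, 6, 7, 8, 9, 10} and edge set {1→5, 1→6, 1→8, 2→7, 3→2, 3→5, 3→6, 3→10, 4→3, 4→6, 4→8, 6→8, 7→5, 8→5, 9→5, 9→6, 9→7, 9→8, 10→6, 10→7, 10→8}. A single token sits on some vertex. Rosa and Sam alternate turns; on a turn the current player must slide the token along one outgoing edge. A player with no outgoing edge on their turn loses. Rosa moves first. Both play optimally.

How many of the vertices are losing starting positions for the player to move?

3

Use the standard recursion: the mover loses at a terminal position; elsewhere, the mover wins exactly when some move hands the opponent an L position.
Every edge goes from a vertex to one that appears earlier in the order 5, 8, 6, 7, 2, 10, 3, 9, 1, 4, so processing vertices in that order labels each vertex after all of its successors.
5: no outgoing edge → L
8: W (go to 5, an L position)
6: L (sole option 8(W) is W)
7: W (go to 5, an L position)
2: L (sole option 7(W) is W)
10: W (go to 6, an L position)
3: W (go to 2, an L position)
9: W (go to 6, an L position)
1: W (go to 6, an L position)
4: W (go to 6, an L position)
The L vertices are 2, 5, 6; that is 3 in all.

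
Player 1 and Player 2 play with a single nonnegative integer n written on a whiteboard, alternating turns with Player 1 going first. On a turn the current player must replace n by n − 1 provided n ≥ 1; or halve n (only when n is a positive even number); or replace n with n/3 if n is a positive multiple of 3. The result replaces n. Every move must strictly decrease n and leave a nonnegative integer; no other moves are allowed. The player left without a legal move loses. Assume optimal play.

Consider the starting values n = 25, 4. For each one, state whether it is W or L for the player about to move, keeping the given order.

25: L, 4: W

Work bottom-up. With no move the player to move loses. Otherwise the position is W if at least one move leads to an L position for the opponent, and L if every move leads to a W.
n=0: no move → L
n=1: can move to 0, which is L ⇒ W
n=2: the only move is to 1(W), a W ⇒ L
n=3: can move to 2, which is L ⇒ W
n=4: can move to 2, which is L ⇒ W
n=5: the only move is to 4(W), a W ⇒ L
n=6: can move to 2, which is L ⇒ W
n=7: the only move is to 6(W), a W ⇒ L
n=8: can move to 7, which is L ⇒ W
n=9: moves to 3(W), 8(W); every one is W ⇒ L
n=10: can move to 5, which is L ⇒ W
n=11: the only move is to 10(W), a W ⇒ L
n=12: can move to 11, which is L ⇒ W
n=13: the only move is to 12(W), a W ⇒ L
n=14: can move to 7, which is L ⇒ W
n=15: can move to 5, which is L ⇒ W
n=16: moves to 8(W), 15(W); every one is W ⇒ L
n=17: can move to 16, which is L ⇒ W
n=18: can move to 9, which is L ⇒ W
n=19: the only move is to 18(W), a W ⇒ L
n=20: can move to 19, which is L ⇒ W
n=21: can move to 7, which is L ⇒ W
n=22: can move to 11, which is L ⇒ W
n=23: the only move is to 22(W), a W ⇒ L
n=24: can move to 23, which is L ⇒ W
n=25: the only move is to 24(W), a W ⇒ L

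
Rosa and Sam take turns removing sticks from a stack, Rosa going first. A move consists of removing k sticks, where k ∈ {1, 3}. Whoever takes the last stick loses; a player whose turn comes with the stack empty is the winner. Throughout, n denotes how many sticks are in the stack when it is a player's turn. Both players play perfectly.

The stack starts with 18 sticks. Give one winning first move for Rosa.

Use the standard recursion: the mover wins at a terminal position; elsewhere, the mover wins exactly when some move hands the opponent an L position.
n=0: no move; the opponent has just taken the last stick and therefore loses → W
n=1: the only move is to 0(W), a W ⇒ L
n=2: can move to 1, which is L ⇒ W
n=3: moves to 2(W), 0(W); every one is W ⇒ L
n=4: can move to 3, which is L ⇒ W
n=5: moves to 4(W), 2(W); every one is W ⇒ L
n=6: can move to 5, which is L ⇒ W
n=7: moves to 6(W), 4(W); every one is W ⇒ L
n=8: can move to 7, which is L ⇒ W
n=9: moves to 8(W), 6(W); every one is W ⇒ L
n=10: can move to 9, which is L ⇒ W
n=11: moves to 10(W), 8(W); every one is W ⇒ L
n=12: can move to 11, which is L ⇒ W
n=13: moves to 12(W), 10(W); every one is W ⇒ L
n=14: can move to 13, which is L ⇒ W
n=15: moves to 14(W), 12(W); every one is W ⇒ L
n=16: can move to 15, which is L ⇒ W
n=17: moves to 16(W), 14(W); every one is W ⇒ L
n=18: can move to 17, which is L ⇒ W
From 18, the L positions reachable in one move are: 17, 15. Any move reaching one of these is winning.

Remove 1, leaving 17.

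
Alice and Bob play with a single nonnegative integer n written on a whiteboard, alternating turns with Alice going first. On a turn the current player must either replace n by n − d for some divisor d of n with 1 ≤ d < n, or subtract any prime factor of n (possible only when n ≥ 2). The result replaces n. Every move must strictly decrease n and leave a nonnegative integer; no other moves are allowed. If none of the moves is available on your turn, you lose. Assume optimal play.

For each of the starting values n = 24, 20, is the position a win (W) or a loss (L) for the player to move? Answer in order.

Work bottom-up. With no move the player to move loses. Otherwise the position is W if at least one move leads to an L position for the opponent, and L if every move leads to a W.
n=0: no move → L
n=1: no move → L
n=2: →0(L), so W
n=3: →0(L), so W
n=4: →2(W), 3(W) — all W, so L
n=5: →0(L), so W
n=6: →4(L), so W
n=7: →0(L), so W
n=8: →4(L), so W
n=9: →6(W), 8(W) — all W, so L
n=10: →9(L), so W
n=11: →0(L), so W
n=12: →9(L), so W
n=13: →0(L), so W
n=14: →7(W), 12(W), 13(W) — all W, so L
n=15: →14(L), so W
n=16: →14(L), so W
n=17: →0(L), so W
n=18: →9(L), so W
n=19: →0(L), so W
n=20: →10(W), 15(W), 16(W), 18(W), 19(W) — all W, so L
n=21: →14(L), so W
n=22: →20(L), so W
n=23: →0(L), so W
n=24: →20(L), so W

24: W, 20: L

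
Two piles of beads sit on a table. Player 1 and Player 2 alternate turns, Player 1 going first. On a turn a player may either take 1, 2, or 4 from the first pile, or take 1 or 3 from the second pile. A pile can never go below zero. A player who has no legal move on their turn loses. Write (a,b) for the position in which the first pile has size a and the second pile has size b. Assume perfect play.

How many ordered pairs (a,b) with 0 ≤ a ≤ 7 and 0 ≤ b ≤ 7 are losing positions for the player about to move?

24

Use the standard recursion: the mover loses at a terminal position; elsewhere, the mover wins exactly when some move hands the opponent an L position.
Every move lowers a or b (never raises either), so fill the grid row by row in increasing a, and left to right within a row: each cell's successors are then already labelled.
      b=0  b=1  b=2  b=3  b=4  b=5  b=6  b=7
a=0:    L    W    L    W    L    W    L    W
a=1:    W    L    W    L    W    L    W    L
a=2:    W    W    W    W    W    W    W    W
a=3:    L    W    L    W    L    W    L    W
a=4:    W    L    W    L    W    L    W    L
a=5:    W    W    W    W    W    W    W    W
a=6:    L    W    L    W    L    W    L    W
a=7:    W    L    W    L    W    L    W    L
Cells with no legal move (terminal, hence L): (0,0).
The remaining L cells, each justified by listing all of its moves:
(0,2): →(0,1)(W) only, which is W, so L
(0,4): →(0,3)(W), (0,1)(W) — all W, so L
(0,6): →(0,5)(W), (0,3)(W) — all W, so L
(1,1): →(0,1)(W), (1,0)(W) — all W, so L
(1,3): →(0,3)(W), (1,2)(W), (1,0)(W) — all W, so L
(1,5): →(0,5)(W), (1,4)(W), (1,2)(W) — all W, so L
(1,7): →(0,7)(W), (1,6)(W), (1,4)(W) — all W, so L
(3,0): →(2,0)(W), (1,0)(W) — all W, so L
(3,2): →(2,2)(W), (1,2)(W), (3,1)(W) — all W, so L
(3,4): →(2,4)(W), (1,4)(W), (3,3)(W), (3,1)(W) — all W, so L
(3,6): →(2,6)(W), (1,6)(W), (3,5)(W), (3,3)(W) — all W, so L
(4,1): →(3,1)(W), (2,1)(W), (0,1)(W), (4,0)(W) — all W, so L
(4,3): →(3,3)(W), (2,3)(W), (0,3)(W), (4,2)(W), (4,0)(W) — all W, so L
(4,5): →(3,5)(W), (2,5)(W), (0,5)(W), (4,4)(W), (4,2)(W) — all W, so L
(4,7): →(3,7)(W), (2,7)(W), (0,7)(W), (4,6)(W), (4,4)(W) — all W, so L
(6,0): →(5,0)(W), (4,0)(W), (2,0)(W) — all W, so L
(6,2): →(5,2)(W), (4,2)(W), (2,2)(W), (6,1)(W) — all W, so L
(6,4): →(5,4)(W), (4,4)(W), (2,4)(W), (6,3)(W), (6,1)(W) — all W, so L
(6,6): →(5,6)(W), (4,6)(W), (2,6)(W), (6,5)(W), (6,3)(W) — all W, so L
(7,1): →(6,1)(W), (5,1)(W), (3,1)(W), (7,0)(W) — all W, so L
(7,3): →(6,3)(W), (5,3)(W), (3,3)(W), (7,2)(W), (7,0)(W) — all W, so L
(7,5): →(6,5)(W), (5,5)(W), (3,5)(W), (7,4)(W), (7,2)(W) — all W, so L
(7,7): →(6,7)(W), (5,7)(W), (3,7)(W), (7,6)(W), (7,4)(W) — all W, so L
Every other cell has at least one move into one of the L cells above, so it is W.
L cells per row: a=0: 4, a=1: 4, a=2: 0, a=3: 4, a=4: 4, a=5: 0, a=6: 4, a=7: 4; total 24.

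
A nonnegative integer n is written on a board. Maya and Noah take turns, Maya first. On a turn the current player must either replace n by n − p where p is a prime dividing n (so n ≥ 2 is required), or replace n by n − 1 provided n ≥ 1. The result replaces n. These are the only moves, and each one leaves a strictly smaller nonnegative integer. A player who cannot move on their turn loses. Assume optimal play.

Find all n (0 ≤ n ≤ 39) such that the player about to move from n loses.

Positions with no move are L. A position that does have a move is losing for the player to move precisely when every available move leads to a winning position for the opponent. Fill in the labels:
n=0: no move → L
n=1: →0(L), so W
n=2: →0(L), so W
n=3: →0(L), so W
n=4: →2(W), 3(W) — all W, so L
n=5: →0(L), so W
n=6: →4(L), so W
n=7: →0(L), so W
n=8: →6(W), 7(W) — all W, so L
n=9: →8(L), so W
n=10: →8(L), so W
n=11: →0(L), so W
n=12: →9(W), 10(W), 11(W) — all W, so L
n=13: →0(L), so W
n=14: →12(L), so W
n=15: →12(L), so W
n=16: →14(W), 15(W) — all W, so L
n=17: →0(L), so W
n=18: →16(L), so W
n=19: →0(L), so W
n=20: →15(W), 18(W), 19(W) — all W, so L
n=21: →20(L), so W
n=22: →20(L), so W
n=23: →0(L), so W
n=24: →21(W), 22(W), 23(W) — all W, so L
n=25: →20(L), so W
n=26: →24(L), so W
n=27: →24(L), so W
n=28: →21(W), 26(W), 27(W) — all W, so L
n=29: →0(L), so W
n=30: →28(L), so W
n=31: →0(L), so W
n=32: →30(W), 31(W) — all W, so L
n=33: →32(L), so W
n=34: →32(L), so W
n=35: →28(L), so W
n=36: →33(W), 34(W), 35(W) — all W, so L
n=37: →0(L), so W
n=38: →36(L), so W
n=39: →36(L), so W
Reading off the rows marked L gives the requested list; there are 10 such values of n.

0, 4, 8, 12, 16, 20, 24, 28, 32, 36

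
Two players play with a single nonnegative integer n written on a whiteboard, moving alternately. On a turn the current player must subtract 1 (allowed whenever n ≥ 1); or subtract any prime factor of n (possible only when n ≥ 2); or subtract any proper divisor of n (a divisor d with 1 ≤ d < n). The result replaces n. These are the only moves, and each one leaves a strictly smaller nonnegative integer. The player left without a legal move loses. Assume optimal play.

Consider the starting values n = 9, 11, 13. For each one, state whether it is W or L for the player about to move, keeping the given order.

Classify positions by backward induction: terminal positions (no move available) are L. From any other position, the mover wins iff some move reaches an L.
n=0: no move → L
n=1: reaches L-position 0 → W
n=2: reaches L-position 0 → W
n=3: reaches L-position 0 → W
n=4: only reaches 2(W), 3(W), all W → L
n=5: reaches L-position 0 → W
n=6: reaches L-position 4 → W
n=7: reaches L-position 0 → W
n=8: reaches L-position 4 → W
n=9: only reaches 6(W), 8(W), all W → L
n=10: reaches L-position 9 → W
n=11: reaches L-position 0 → W
n=12: reaches L-position 9 → W
n=13: reaches L-position 0 → W

9: L, 11: W, 13: W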